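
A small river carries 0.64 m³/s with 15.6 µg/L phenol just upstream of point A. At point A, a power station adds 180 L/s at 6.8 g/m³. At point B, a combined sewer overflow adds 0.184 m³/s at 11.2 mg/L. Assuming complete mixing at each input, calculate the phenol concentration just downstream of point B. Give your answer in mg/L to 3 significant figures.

15.6 µg/L = 0.0156 mg/L.
180 L/s = 0.18 m³/s.
After input A: C = (0.64·0.0156 + 0.18·6.8) / 0.82 = 1.505 mg/L.
After input B: C = (0.82·1.505 + 0.184·11.2) / 1.004 = 3.282 mg/L.

3.28 mg/L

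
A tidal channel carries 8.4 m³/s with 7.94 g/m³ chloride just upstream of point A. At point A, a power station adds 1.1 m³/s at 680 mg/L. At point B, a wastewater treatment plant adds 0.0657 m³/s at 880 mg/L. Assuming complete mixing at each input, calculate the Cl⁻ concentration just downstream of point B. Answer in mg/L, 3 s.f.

After input A: C = (8.4·7.94 + 1.1·680) / 9.5 = 85.76 mg/L.
After input B: C = (9.5·85.76 + 0.0657·880) / 9.566 = 91.21 mg/L.

91.2 mg/L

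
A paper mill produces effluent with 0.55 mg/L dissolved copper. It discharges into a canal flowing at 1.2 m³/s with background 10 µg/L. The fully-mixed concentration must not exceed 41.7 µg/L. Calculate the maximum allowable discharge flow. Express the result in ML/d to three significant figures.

10 µg/L = 0.01 mg/L.
41.7 µg/L = 0.0417 mg/L.
Mass balance at complete mixing: C_std·(Q_w + Q_r) = Q_w·C_e + Q_r·C_b.
Rearranging, Q_w = Q_r·(C_std − C_b)/(C_e − C_std) = 1.2·(0.0417 − 0.01) / (0.55 − 0.0417) = 0.07484 m³/s.
= 6.466 ML/d.

6.47 ML/d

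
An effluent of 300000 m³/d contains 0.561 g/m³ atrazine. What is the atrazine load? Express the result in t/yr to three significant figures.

61.5 t/yr

300000 m³/d = 3.472 m³/s.
Mass flux = Q·C = 3.472 m³/s × 0.561 g/m³ = 1.948 g/s.
= 1.948 g/s × 31.56 = 61.47 t/yr.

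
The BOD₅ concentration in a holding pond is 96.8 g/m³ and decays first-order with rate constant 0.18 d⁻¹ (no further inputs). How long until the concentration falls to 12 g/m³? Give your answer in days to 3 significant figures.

t = ln(C₀/C)/k = ln(96.8/12)/0.18 = 2.088/0.18 = 11.6 d.

11.6 d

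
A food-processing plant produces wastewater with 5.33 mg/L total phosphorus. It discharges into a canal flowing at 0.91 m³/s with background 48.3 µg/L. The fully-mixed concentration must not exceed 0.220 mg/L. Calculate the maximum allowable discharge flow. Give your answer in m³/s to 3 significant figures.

0.0306 m³/s

48.3 µg/L = 0.0483 mg/L.
Mass balance at complete mixing: C_std·(Q_w + Q_r) = Q_w·C_e + Q_r·C_b.
Rearranging, Q_w = Q_r·(C_std − C_b)/(C_e − C_std) = 0.91·(0.22 − 0.0483) / (5.33 − 0.22) = 0.03058 m³/s.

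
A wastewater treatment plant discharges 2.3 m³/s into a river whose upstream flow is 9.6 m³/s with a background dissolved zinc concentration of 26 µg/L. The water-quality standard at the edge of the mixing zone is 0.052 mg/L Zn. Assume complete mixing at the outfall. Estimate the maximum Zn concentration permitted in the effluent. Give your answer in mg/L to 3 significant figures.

0.161 mg/L

26 µg/L = 0.026 mg/L.
Mass balance: 0.052·11.9 = 2.3·Cₑ + 9.6·0.026.
Cₑ = (0.6188 − 0.2496) / 2.3 = 0.1605 mg/L.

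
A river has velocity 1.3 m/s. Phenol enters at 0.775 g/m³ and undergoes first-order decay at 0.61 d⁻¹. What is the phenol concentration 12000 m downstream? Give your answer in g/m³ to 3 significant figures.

0.726 g/m³

Travel time t = 12000 m / 1.3 m/s = 1.2e+04/1.3 = 9231 s = 0.1068 d.
First-order decay: C = 0.775·exp(−0.61·0.1068) = 0.775·0.9369 = 0.7261 g/m³.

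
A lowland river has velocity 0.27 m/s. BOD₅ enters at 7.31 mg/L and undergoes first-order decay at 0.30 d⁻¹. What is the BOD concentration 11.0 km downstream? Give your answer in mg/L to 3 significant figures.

6.35 mg/L

Travel time t = 11.0 km / 0.27 m/s = 1.1e+04/0.27 = 4.074e+04 s = 0.4715 d.
First-order decay: C = 7.31·exp(−0.30·0.4715) = 7.31·0.8681 = 6.346 mg/L.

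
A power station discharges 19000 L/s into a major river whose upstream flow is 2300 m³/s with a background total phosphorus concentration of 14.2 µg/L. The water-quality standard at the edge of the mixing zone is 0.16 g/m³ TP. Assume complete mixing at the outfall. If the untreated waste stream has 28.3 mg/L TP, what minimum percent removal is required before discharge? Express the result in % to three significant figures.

37.1 %

19000 L/s = 19 m³/s.
14.2 µg/L = 0.0142 mg/L.
Mass balance: 0.16·2319 = 19·Cₑ + 2300·0.0142.
Cₑ = (371 − 32.66) / 19 = 17.81 mg/L.
Required removal = 1 − 17.81/28.3 = 37.07 %.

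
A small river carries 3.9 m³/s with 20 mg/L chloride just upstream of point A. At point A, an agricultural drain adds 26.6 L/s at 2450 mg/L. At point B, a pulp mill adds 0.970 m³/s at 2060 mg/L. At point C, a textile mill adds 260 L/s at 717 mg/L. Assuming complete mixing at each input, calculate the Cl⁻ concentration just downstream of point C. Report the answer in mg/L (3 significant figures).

26.6 L/s = 0.0266 m³/s.
After input A: C = (3.9·20 + 0.0266·2450) / 3.927 = 36.46 mg/L.
After input B: C = (3.927·36.46 + 0.97·2060) / 4.897 = 437.3 mg/L.
260 L/s = 0.26 m³/s.
After input C: C = (4.897·437.3 + 0.26·717) / 5.157 = 451.4 mg/L.

451 mg/L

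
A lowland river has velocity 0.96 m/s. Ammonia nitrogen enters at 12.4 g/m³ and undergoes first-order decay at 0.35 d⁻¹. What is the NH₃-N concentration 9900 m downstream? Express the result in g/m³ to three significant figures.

11.9 g/m³

Travel time t = 9900 m / 0.96 m/s = 9900/0.96 = 1.031e+04 s = 0.1194 d.
First-order decay: C = 12.4·exp(−0.35·0.1194) = 12.4·0.9591 = 11.89 g/m³.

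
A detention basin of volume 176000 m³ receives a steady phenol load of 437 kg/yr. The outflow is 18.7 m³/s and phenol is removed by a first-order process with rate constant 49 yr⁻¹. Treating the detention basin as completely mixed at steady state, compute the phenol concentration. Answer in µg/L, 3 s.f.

0.730 µg/L

Outflow Q = 18.7 m³/s × 3.156e+07 s/yr = 5.901e+08 m³/yr.
Steady-state CSTR mass balance: W = Q·C + k·V·C, so C = W/(Q + kV).
Q + kV = 5.901e+08 + 49·176000 = 5.988e+08 m³/yr.
C = 437/5.988e+08 = 7.299e-07 kg/m³ = 0.0007299 mg/L = 0.7299 µg/L.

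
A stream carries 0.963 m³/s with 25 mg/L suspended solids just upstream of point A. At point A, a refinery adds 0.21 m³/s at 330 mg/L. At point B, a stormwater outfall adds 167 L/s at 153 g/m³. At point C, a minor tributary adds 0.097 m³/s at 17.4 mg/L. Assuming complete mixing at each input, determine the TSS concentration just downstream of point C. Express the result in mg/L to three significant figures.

83.9 mg/L

After input A: C = (0.963·25 + 0.21·330) / 1.173 = 79.6 mg/L.
167 L/s = 0.167 m³/s.
After input B: C = (1.173·79.6 + 0.167·153) / 1.34 = 88.75 mg/L.
After input C: C = (1.34·88.75 + 0.097·17.4) / 1.437 = 83.93 mg/L.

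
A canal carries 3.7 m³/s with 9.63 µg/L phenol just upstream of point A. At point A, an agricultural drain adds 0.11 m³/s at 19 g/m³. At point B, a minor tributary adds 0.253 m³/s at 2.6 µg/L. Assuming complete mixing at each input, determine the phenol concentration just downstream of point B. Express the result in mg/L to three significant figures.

9.63 µg/L = 0.00963 mg/L.
After input A: C = (3.7·0.00963 + 0.11·19) / 3.81 = 0.5579 mg/L.
2.6 µg/L = 0.0026 mg/L.
After input B: C = (3.81·0.5579 + 0.253·0.0026) / 4.063 = 0.5233 mg/L.

0.523 mg/L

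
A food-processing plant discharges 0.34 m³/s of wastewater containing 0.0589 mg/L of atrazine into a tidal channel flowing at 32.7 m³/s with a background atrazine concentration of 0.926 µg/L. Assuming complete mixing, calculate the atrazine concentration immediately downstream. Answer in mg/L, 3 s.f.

0.926 µg/L = 0.000926 mg/L.
By mass balance at complete mixing, C = (0.34·0.0589 + 32.7·0.000926) / (0.34 + 32.7) = 0.05031/33.04 = 0.001523 mg/L.

0.00152 mg/L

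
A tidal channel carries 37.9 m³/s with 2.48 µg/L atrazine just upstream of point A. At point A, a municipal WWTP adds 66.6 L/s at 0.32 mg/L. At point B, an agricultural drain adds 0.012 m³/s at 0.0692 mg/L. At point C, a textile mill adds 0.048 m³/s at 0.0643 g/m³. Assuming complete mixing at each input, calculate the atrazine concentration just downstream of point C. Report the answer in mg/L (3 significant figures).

2.48 µg/L = 0.00248 mg/L.
66.6 L/s = 0.0666 m³/s.
After input A: C = (37.9·0.00248 + 0.0666·0.32) / 37.97 = 0.003037 mg/L.
After input B: C = (37.97·0.003037 + 0.012·0.0692) / 37.98 = 0.003058 mg/L.
After input C: C = (37.98·0.003058 + 0.048·0.0643) / 38.03 = 0.003135 mg/L.

0.00314 mg/L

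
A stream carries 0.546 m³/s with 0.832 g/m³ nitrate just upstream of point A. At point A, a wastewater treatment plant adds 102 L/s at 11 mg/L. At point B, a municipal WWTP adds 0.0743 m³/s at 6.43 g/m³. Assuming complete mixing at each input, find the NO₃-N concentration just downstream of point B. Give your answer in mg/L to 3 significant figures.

102 L/s = 0.102 m³/s.
After input A: C = (0.546·0.832 + 0.102·11) / 0.648 = 2.433 mg/L.
After input B: C = (0.648·2.433 + 0.0743·6.43) / 0.7223 = 2.844 mg/L.

2.84 mg/L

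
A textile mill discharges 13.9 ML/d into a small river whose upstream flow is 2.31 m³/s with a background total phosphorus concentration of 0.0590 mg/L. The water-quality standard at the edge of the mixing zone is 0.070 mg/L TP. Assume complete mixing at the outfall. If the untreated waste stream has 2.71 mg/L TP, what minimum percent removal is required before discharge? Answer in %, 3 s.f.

13.9 ML/d = 0.1609 m³/s.
Mass balance: 0.07·2.471 = 0.1609·Cₑ + 2.31·0.059.
Cₑ = (0.173 − 0.1363) / 0.1609 = 0.2279 mg/L.
Required removal = 1 − 0.2279/2.71 = 91.59 %.

91.6 %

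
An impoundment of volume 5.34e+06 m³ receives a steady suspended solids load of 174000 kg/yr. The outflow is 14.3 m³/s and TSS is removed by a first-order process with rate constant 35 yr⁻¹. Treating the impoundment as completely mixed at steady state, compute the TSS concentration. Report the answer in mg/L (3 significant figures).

Outflow Q = 14.3 m³/s × 3.156e+07 s/yr = 4.513e+08 m³/yr.
Steady-state CSTR mass balance: W = Q·C + k·V·C, so C = W/(Q + kV).
Q + kV = 4.513e+08 + 35·5.34e+06 = 6.382e+08 m³/yr.
C = 174000/6.382e+08 = 0.0002727 kg/m³ = 0.2727 mg/L.

0.273 mg/L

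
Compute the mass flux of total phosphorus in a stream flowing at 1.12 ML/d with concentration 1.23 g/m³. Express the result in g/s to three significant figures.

1.12 ML/d = 0.01296 m³/s.
Mass flux = Q·C = 0.01296 m³/s × 1.23 g/m³ = 0.01594 g/s.

0.0159 g/s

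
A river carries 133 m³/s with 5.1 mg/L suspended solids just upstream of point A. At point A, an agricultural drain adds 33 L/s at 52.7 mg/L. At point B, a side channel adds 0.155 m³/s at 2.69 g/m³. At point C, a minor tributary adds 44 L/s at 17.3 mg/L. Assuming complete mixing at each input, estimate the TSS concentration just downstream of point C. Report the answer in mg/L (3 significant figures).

33 L/s = 0.033 m³/s.
After input A: C = (133·5.1 + 0.033·52.7) / 133 = 5.112 mg/L.
After input B: C = (133·5.112 + 0.155·2.69) / 133.2 = 5.109 mg/L.
44 L/s = 0.044 m³/s.
After input C: C = (133.2·5.109 + 0.044·17.3) / 133.2 = 5.113 mg/L.

5.11 mg/L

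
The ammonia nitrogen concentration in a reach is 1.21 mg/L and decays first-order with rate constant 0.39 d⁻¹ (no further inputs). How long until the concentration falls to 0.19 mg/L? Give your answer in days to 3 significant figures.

4.75 d

t = ln(C₀/C)/k = ln(1.21/0.19)/0.39 = 1.851/0.39 = 4.747 d.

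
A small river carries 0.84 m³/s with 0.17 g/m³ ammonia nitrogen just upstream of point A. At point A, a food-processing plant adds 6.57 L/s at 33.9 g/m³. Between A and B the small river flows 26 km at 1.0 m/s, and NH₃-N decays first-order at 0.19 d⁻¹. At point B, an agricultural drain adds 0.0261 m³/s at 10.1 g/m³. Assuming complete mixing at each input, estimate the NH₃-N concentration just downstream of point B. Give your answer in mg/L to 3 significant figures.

0.698 mg/L

6.57 L/s = 0.00657 m³/s.
After input A: C = (0.84·0.17 + 0.00657·33.9) / 0.8466 = 0.4318 mg/L.
Over the 26 km reach to input B (t = 2.6e+04 s = 0.3009 d), decay gives C = 0.4318·exp(−0.19·0.3009) = 0.4078 mg/L.
After input B: C = (0.8466·0.4078 + 0.0261·10.1) / 0.8727 = 0.6977 mg/L.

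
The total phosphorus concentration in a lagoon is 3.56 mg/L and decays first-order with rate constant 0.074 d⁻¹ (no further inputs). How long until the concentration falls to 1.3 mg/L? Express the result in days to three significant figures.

13.6 d

t = ln(C₀/C)/k = ln(3.56/1.3)/0.074 = 1.007/0.074 = 13.61 d.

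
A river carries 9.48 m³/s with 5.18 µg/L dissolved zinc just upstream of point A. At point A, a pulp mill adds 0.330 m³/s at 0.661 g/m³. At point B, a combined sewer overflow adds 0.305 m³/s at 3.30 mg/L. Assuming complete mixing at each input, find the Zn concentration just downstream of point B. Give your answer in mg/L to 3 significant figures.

5.18 µg/L = 0.00518 mg/L.
After input A: C = (9.48·0.00518 + 0.33·0.661) / 9.81 = 0.02724 mg/L.
After input B: C = (9.81·0.02724 + 0.305·3.3) / 10.12 = 0.1259 mg/L.

0.126 mg/L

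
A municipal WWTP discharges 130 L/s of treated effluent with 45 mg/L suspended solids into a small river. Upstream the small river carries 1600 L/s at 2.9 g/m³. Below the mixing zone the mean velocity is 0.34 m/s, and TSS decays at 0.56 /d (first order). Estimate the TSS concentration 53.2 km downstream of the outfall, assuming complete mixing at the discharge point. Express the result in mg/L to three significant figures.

2.20 mg/L

130 L/s = 0.13 m³/s.
1600 L/s = 1.6 m³/s.
After complete mixing, C₀ = (0.13·45 + 1.6·2.9) / 1.73 = 6.064 mg/L.
Travel time t = 5.32e+04 m / 0.34 m/s = 1.565e+05 s = 1.811 d.
C = 6.064·exp(−0.56·1.811) = 6.064·0.3627 = 2.199 mg/L.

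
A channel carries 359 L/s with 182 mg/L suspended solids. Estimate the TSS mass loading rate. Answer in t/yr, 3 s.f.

2060 t/yr

359 L/s = 0.359 m³/s.
Mass flux = Q·C = 0.359 m³/s × 182 g/m³ = 65.34 g/s.
= 65.34 g/s × 31.56 = 2062 t/yr.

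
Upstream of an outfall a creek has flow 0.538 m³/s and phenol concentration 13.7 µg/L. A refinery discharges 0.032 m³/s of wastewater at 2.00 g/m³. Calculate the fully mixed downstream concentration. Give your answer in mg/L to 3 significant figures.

0.125 mg/L

13.7 µg/L = 0.0137 mg/L.
Flow-weighted mixing gives C = (0.032·2 + 0.538·0.0137) / (0.032 + 0.538) = 0.07137/0.57 = 0.1252 mg/L.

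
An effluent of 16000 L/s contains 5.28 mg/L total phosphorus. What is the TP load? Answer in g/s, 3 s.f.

16000 L/s = 16 m³/s.
Mass flux = Q·C = 16 m³/s × 5.28 g/m³ = 84.48 g/s.

84.5 g/s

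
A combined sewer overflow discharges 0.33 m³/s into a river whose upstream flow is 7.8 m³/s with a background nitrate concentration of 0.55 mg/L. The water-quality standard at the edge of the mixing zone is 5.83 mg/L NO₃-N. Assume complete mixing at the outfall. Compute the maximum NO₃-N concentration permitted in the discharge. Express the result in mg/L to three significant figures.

131 mg/L

Mass balance: 5.83·8.13 = 0.33·Cₑ + 7.8·0.55.
Cₑ = (47.4 − 4.29) / 0.33 = 130.6 mg/L.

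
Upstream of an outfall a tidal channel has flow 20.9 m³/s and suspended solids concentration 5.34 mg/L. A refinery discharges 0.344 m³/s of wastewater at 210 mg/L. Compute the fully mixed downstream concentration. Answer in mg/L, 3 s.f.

8.65 mg/L

Flow-weighted mixing gives C = (0.344·210 + 20.9·5.34) / (0.344 + 20.9) = 183.8/21.24 = 8.654 mg/L.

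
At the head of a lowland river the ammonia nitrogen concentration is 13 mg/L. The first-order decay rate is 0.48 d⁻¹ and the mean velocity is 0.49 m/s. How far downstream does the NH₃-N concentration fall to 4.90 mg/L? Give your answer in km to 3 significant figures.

From C = C₀·e^(−kt), t = ln(C₀/C)/k = ln(13/4.90)/0.48 = 0.9757/0.48 = 2.033 d.
Distance = v·t = 0.49 m/s × 1.756e+05 s = 8.606e+04 m = 86.06 km.

86.1 km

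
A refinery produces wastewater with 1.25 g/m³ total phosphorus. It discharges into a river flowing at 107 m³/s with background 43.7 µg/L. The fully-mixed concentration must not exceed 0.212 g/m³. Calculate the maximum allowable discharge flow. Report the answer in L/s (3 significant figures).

17300 L/s

43.7 µg/L = 0.0437 mg/L.
Mass balance at complete mixing: C_std·(Q_w + Q_r) = Q_w·C_e + Q_r·C_b.
Rearranging, Q_w = Q_r·(C_std − C_b)/(C_e − C_std) = 107·(0.212 − 0.0437) / (1.25 − 0.212) = 17.35 m³/s.
= 1.735e+04 L/s.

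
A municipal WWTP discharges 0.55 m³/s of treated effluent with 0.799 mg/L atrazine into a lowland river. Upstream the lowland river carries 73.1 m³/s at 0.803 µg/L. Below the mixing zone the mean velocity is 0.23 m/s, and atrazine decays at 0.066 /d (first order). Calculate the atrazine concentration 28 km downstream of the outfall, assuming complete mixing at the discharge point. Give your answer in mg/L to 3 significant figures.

0.00616 mg/L

0.803 µg/L = 0.000803 mg/L.
After complete mixing, C₀ = (0.55·0.799 + 73.1·0.000803) / 73.65 = 0.006764 mg/L.
Travel time t = 2.8e+04 m / 0.23 m/s = 1.217e+05 s = 1.409 d.
C = 0.006764·exp(−0.066·1.409) = 0.006764·0.9112 = 0.006163 mg/L.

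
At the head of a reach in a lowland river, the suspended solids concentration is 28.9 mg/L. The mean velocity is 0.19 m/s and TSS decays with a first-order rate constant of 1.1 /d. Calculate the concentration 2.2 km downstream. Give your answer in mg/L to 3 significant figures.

Travel time t = 2.2 km / 0.19 m/s = 2200/0.19 = 1.158e+04 s = 0.134 d.
First-order decay: C = 28.9·exp(−1.1·0.134) = 28.9·0.8629 = 24.94 mg/L.

24.9 mg/L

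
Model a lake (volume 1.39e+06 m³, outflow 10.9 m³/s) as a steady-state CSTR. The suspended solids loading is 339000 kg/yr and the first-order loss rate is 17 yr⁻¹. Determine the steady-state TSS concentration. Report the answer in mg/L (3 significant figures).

Outflow Q = 10.9 m³/s × 3.156e+07 s/yr = 3.44e+08 m³/yr.
Steady-state CSTR mass balance: W = Q·C + k·V·C, so C = W/(Q + kV).
Q + kV = 3.44e+08 + 17·1.39e+06 = 3.676e+08 m³/yr.
C = 339000/3.676e+08 = 0.0009222 kg/m³ = 0.9222 mg/L.

0.922 mg/L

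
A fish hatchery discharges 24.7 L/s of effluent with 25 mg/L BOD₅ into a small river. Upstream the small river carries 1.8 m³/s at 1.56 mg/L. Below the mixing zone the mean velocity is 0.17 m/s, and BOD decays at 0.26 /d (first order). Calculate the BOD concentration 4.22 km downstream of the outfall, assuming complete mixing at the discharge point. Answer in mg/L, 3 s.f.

24.7 L/s = 0.0247 m³/s.
After complete mixing, C₀ = (0.0247·25 + 1.8·1.56) / 1.825 = 1.877 mg/L.
Travel time t = 4220 m / 0.17 m/s = 2.482e+04 s = 0.2873 d.
C = 1.877·exp(−0.26·0.2873) = 1.877·0.928 = 1.742 mg/L.

1.74 mg/L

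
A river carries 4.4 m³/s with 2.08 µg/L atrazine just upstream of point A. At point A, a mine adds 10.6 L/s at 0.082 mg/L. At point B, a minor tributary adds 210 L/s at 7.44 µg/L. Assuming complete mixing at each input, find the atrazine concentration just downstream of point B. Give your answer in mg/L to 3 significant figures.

2.08 µg/L = 0.00208 mg/L.
10.6 L/s = 0.0106 m³/s.
After input A: C = (4.4·0.00208 + 0.0106·0.082) / 4.411 = 0.002272 mg/L.
210 L/s = 0.21 m³/s.
7.44 µg/L = 0.00744 mg/L.
After input B: C = (4.411·0.002272 + 0.21·0.00744) / 4.621 = 0.002507 mg/L.

0.00251 mg/L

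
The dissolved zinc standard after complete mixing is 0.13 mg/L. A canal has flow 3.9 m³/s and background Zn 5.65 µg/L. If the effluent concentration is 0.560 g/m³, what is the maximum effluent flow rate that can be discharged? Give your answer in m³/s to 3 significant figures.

1.13 m³/s

5.65 µg/L = 0.00565 mg/L.
Mass balance at complete mixing: C_std·(Q_w + Q_r) = Q_w·C_e + Q_r·C_b.
Rearranging, Q_w = Q_r·(C_std − C_b)/(C_e − C_std) = 3.9·(0.13 − 0.00565) / (0.56 − 0.13) = 1.128 m³/s.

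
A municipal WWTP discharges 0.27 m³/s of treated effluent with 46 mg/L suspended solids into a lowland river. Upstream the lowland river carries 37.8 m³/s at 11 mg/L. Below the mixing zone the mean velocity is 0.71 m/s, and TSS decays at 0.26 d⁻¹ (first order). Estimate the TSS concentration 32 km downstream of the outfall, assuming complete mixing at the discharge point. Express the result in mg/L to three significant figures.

After complete mixing, C₀ = (0.27·46 + 37.8·11) / 38.07 = 11.25 mg/L.
Travel time t = 3.2e+04 m / 0.71 m/s = 4.507e+04 s = 0.5216 d.
C = 11.25·exp(−0.26·0.5216) = 11.25·0.8732 = 9.822 mg/L.

9.82 mg/L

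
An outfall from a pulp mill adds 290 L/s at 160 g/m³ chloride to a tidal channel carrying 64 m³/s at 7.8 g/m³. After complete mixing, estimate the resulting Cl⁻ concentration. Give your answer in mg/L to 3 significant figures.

290 L/s = 0.29 m³/s.
Flow-weighted mixing gives C = (0.29·160 + 64·7.8) / (0.29 + 64) = 545.6/64.29 = 8.487 mg/L.

8.49 mg/L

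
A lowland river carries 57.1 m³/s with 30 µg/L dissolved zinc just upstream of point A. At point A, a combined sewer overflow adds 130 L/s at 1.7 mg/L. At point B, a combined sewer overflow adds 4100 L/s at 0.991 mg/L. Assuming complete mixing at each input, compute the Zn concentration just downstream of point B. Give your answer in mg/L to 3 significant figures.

30 µg/L = 0.03 mg/L.
130 L/s = 0.13 m³/s.
After input A: C = (57.1·0.03 + 0.13·1.7) / 57.23 = 0.03379 mg/L.
4100 L/s = 4.1 m³/s.
After input B: C = (57.23·0.03379 + 4.1·0.991) / 61.33 = 0.09778 mg/L.

0.0978 mg/L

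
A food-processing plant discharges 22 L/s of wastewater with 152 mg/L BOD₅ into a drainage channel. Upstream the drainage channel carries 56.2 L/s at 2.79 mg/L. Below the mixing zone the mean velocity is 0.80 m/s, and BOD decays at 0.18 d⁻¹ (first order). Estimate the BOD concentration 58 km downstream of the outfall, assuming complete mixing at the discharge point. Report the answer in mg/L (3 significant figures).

38.5 mg/L

22 L/s = 0.022 m³/s.
56.2 L/s = 0.0562 m³/s.
After complete mixing, C₀ = (0.022·152 + 0.0562·2.79) / 0.0782 = 44.77 mg/L.
Travel time t = 5.8e+04 m / 0.80 m/s = 7.25e+04 s = 0.8391 d.
C = 44.77·exp(−0.18·0.8391) = 44.77·0.8598 = 38.49 mg/L.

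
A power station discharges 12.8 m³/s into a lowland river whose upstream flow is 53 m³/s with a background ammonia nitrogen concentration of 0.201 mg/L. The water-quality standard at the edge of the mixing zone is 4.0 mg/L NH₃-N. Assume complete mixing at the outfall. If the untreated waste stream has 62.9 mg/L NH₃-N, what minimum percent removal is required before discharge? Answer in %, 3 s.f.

Mass balance: 4·65.8 = 12.8·Cₑ + 53·0.201.
Cₑ = (263.2 − 10.65) / 12.8 = 19.73 mg/L.
Required removal = 1 − 19.73/62.9 = 68.63 %.

68.6 %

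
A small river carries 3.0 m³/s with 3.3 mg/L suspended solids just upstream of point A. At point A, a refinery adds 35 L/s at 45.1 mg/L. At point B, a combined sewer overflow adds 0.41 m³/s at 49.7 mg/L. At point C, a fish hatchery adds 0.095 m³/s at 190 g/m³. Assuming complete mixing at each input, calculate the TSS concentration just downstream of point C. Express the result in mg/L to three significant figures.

14.1 mg/L

35 L/s = 0.035 m³/s.
After input A: C = (3·3.3 + 0.035·45.1) / 3.035 = 3.782 mg/L.
After input B: C = (3.035·3.782 + 0.41·49.7) / 3.445 = 9.247 mg/L.
After input C: C = (3.445·9.247 + 0.095·190) / 3.54 = 14.1 mg/L.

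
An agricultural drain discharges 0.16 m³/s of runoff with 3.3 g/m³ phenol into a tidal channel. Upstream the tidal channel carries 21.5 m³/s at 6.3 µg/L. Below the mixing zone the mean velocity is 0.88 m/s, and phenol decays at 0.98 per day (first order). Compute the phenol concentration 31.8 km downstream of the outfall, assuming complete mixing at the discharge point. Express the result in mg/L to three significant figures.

0.0203 mg/L

6.3 µg/L = 0.0063 mg/L.
After complete mixing, C₀ = (0.16·3.3 + 21.5·0.0063) / 21.66 = 0.03063 mg/L.
Travel time t = 3.18e+04 m / 0.88 m/s = 3.614e+04 s = 0.4182 d.
C = 0.03063·exp(−0.98·0.4182) = 0.03063·0.6637 = 0.02033 mg/L.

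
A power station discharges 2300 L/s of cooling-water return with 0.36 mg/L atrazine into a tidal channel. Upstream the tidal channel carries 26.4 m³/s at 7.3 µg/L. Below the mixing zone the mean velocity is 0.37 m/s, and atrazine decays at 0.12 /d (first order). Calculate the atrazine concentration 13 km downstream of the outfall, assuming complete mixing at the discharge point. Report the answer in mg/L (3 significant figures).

0.0339 mg/L

2300 L/s = 2.3 m³/s.
7.3 µg/L = 0.0073 mg/L.
After complete mixing, C₀ = (2.3·0.36 + 26.4·0.0073) / 28.7 = 0.03557 mg/L.
Travel time t = 1.3e+04 m / 0.37 m/s = 3.514e+04 s = 0.4067 d.
C = 0.03557·exp(−0.12·0.4067) = 0.03557·0.9524 = 0.03387 mg/L.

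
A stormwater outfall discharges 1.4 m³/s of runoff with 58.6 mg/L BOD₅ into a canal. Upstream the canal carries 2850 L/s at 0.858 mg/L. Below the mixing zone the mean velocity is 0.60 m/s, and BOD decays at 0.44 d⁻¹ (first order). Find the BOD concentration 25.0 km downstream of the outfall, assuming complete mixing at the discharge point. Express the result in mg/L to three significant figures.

16.1 mg/L

2850 L/s = 2.85 m³/s.
After complete mixing, C₀ = (1.4·58.6 + 2.85·0.858) / 4.25 = 19.88 mg/L.
Travel time t = 2.5e+04 m / 0.60 m/s = 4.167e+04 s = 0.4823 d.
C = 19.88·exp(−0.44·0.4823) = 19.88·0.8088 = 16.08 mg/L.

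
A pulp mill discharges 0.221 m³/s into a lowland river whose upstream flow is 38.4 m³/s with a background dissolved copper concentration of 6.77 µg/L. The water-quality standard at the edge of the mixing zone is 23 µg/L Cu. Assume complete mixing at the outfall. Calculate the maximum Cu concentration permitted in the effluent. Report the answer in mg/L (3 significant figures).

2.84 mg/L

6.77 µg/L = 0.00677 mg/L.
23 µg/L = 0.023 mg/L.
Mass balance: 0.023·38.62 = 0.221·Cₑ + 38.4·0.00677.
Cₑ = (0.8883 − 0.26) / 0.221 = 2.843 mg/L.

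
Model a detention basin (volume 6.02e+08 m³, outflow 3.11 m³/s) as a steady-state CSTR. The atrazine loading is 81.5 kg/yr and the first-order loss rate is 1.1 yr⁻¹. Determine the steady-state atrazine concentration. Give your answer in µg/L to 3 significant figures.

Outflow Q = 3.11 m³/s × 3.156e+07 s/yr = 9.814e+07 m³/yr.
Steady-state CSTR mass balance: W = Q·C + k·V·C, so C = W/(Q + kV).
Q + kV = 9.814e+07 + 1.1·6.02e+08 = 7.603e+08 m³/yr.
C = 81.5/7.603e+08 = 1.072e-07 kg/m³ = 0.0001072 mg/L = 0.1072 µg/L.

0.107 µg/L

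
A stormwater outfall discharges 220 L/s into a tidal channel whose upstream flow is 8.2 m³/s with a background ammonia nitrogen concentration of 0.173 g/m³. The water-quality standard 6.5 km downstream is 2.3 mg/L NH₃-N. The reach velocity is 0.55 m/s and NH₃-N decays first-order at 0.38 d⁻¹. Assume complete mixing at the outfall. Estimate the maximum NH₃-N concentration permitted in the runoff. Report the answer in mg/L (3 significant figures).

86.3 mg/L

220 L/s = 0.22 m³/s.
Travel time to the compliance point: t = 6500/0.55 = 1.182e+04 s = 0.1368 d; decay factor exp(−0.38·0.1368) = 0.9493.
So the concentration just after mixing may be at most 2.3/0.9493 = 2.423 mg/L.
Mass balance: 2.423·8.42 = 0.22·Cₑ + 8.2·0.173.
Cₑ = (20.4 − 1.419) / 0.22 = 86.28 mg/L.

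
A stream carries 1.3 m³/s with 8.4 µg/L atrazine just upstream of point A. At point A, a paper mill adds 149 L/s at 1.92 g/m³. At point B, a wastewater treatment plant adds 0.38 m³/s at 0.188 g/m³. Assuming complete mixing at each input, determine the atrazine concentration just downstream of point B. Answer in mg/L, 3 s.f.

0.201 mg/L

8.4 µg/L = 0.0084 mg/L.
149 L/s = 0.149 m³/s.
After input A: C = (1.3·0.0084 + 0.149·1.92) / 1.449 = 0.205 mg/L.
After input B: C = (1.449·0.205 + 0.38·0.188) / 1.829 = 0.2014 mg/L.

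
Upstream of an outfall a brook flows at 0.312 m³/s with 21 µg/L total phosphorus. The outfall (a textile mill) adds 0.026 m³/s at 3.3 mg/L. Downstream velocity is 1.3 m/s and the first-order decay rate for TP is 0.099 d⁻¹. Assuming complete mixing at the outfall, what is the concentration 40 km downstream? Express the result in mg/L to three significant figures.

0.264 mg/L

21 µg/L = 0.021 mg/L.
After complete mixing, C₀ = (0.026·3.3 + 0.312·0.021) / 0.338 = 0.2732 mg/L.
Travel time t = 4e+04 m / 1.3 m/s = 3.077e+04 s = 0.3561 d.
C = 0.2732·exp(−0.099·0.3561) = 0.2732·0.9654 = 0.2638 mg/L.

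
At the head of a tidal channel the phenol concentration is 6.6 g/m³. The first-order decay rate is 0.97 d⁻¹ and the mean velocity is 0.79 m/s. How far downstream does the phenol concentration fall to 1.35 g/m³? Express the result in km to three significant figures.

From C = C₀·e^(−kt), t = ln(C₀/C)/k = ln(6.6/1.35)/0.97 = 1.587/0.97 = 1.636 d.
Distance = v·t = 0.79 m/s × 1.414e+05 s = 1.117e+05 m = 111.7 km.

112 km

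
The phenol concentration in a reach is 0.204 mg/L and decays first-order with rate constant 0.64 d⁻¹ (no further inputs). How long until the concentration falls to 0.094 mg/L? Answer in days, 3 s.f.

t = ln(C₀/C)/k = ln(0.204/0.094)/0.64 = 0.7748/0.64 = 1.211 d.

1.21 d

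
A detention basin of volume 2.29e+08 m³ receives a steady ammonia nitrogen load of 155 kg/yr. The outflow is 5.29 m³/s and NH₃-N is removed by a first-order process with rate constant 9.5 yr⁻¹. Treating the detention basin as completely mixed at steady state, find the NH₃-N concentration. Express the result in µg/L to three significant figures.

Outflow Q = 5.29 m³/s × 3.156e+07 s/yr = 1.669e+08 m³/yr.
Steady-state CSTR mass balance: W = Q·C + k·V·C, so C = W/(Q + kV).
Q + kV = 1.669e+08 + 9.5·2.29e+08 = 2.342e+09 m³/yr.
C = 155/2.342e+09 = 6.617e-08 kg/m³ = 6.617e-05 mg/L = 0.06617 µg/L.

0.0662 µg/L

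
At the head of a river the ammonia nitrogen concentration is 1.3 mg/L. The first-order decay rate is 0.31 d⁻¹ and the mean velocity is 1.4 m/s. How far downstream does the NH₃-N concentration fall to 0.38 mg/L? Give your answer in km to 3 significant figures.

480 km

From C = C₀·e^(−kt), t = ln(C₀/C)/k = ln(1.3/0.38)/0.31 = 1.23/0.31 = 3.968 d.
Distance = v·t = 1.4 m/s × 3.428e+05 s = 4.799e+05 m = 479.9 km.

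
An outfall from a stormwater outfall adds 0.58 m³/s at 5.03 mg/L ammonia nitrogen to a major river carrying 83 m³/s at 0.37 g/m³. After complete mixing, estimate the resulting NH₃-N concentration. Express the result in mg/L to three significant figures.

0.402 mg/L

Flow-weighted mixing gives C = (0.58·5.03 + 83·0.37) / (0.58 + 83) = 33.63/83.58 = 0.4023 mg/L.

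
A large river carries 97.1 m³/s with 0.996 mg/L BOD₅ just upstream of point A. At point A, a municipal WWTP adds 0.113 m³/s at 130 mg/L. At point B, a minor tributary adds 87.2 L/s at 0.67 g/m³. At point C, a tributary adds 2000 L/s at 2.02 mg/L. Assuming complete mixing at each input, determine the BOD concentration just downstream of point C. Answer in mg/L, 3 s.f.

After input A: C = (97.1·0.996 + 0.113·130) / 97.21 = 1.146 mg/L.
87.2 L/s = 0.0872 m³/s.
After input B: C = (97.21·1.146 + 0.0872·0.67) / 97.3 = 1.146 mg/L.
2000 L/s = 2 m³/s.
After input C: C = (97.3·1.146 + 2·2.02) / 99.3 = 1.163 mg/L.

1.16 mg/L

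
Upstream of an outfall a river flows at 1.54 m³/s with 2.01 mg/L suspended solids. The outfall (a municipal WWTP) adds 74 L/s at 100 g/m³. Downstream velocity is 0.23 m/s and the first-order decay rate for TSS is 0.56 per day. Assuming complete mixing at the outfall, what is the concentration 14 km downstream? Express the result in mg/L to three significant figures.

4.38 mg/L

74 L/s = 0.074 m³/s.
After complete mixing, C₀ = (0.074·100 + 1.54·2.01) / 1.614 = 6.503 mg/L.
Travel time t = 1.4e+04 m / 0.23 m/s = 6.087e+04 s = 0.7045 d.
C = 6.503·exp(−0.56·0.7045) = 6.503·0.674 = 4.383 mg/L.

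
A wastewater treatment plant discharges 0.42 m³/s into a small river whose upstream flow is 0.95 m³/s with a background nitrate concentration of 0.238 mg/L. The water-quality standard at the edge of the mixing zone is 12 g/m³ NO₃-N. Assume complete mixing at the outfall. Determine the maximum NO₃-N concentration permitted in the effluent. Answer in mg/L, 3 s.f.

38.6 mg/L

Mass balance: 12·1.37 = 0.42·Cₑ + 0.95·0.238.
Cₑ = (16.44 − 0.2261) / 0.42 = 38.6 mg/L.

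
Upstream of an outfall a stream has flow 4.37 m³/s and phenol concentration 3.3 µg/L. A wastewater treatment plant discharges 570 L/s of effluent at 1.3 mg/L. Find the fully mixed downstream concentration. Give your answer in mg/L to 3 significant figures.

0.153 mg/L

570 L/s = 0.57 m³/s.
3.3 µg/L = 0.0033 mg/L.
Conservation of mass across the mixing zone: C = (0.57·1.3 + 4.37·0.0033) / (0.57 + 4.37) = 0.7554/4.94 = 0.1529 mg/L.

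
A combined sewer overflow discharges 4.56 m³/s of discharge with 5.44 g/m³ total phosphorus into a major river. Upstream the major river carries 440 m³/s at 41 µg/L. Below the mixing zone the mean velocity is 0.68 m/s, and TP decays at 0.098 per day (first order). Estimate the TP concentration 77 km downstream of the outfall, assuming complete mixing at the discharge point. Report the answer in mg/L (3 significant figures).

0.0848 mg/L

41 µg/L = 0.041 mg/L.
After complete mixing, C₀ = (4.56·5.44 + 440·0.041) / 444.6 = 0.09638 mg/L.
Travel time t = 7.7e+04 m / 0.68 m/s = 1.132e+05 s = 1.311 d.
C = 0.09638·exp(−0.098·1.311) = 0.09638·0.8795 = 0.08476 mg/L.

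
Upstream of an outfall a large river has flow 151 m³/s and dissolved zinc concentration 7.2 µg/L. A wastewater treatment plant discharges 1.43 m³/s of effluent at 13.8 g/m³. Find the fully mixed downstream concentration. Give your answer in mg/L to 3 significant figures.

0.137 mg/L

7.2 µg/L = 0.0072 mg/L.
Conservation of mass across the mixing zone: C = (1.43·13.8 + 151·0.0072) / (1.43 + 151) = 20.82/152.4 = 0.1366 mg/L.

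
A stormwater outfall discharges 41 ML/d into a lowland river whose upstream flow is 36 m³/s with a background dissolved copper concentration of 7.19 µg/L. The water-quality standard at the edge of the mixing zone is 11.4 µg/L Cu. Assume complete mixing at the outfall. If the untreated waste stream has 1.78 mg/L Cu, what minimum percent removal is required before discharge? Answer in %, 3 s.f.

41 ML/d = 0.4745 m³/s.
7.19 µg/L = 0.00719 mg/L.
11.4 µg/L = 0.0114 mg/L.
Mass balance: 0.0114·36.47 = 0.4745·Cₑ + 36·0.00719.
Cₑ = (0.4158 − 0.2588) / 0.4745 = 0.3308 mg/L.
Required removal = 1 − 0.3308/1.78 = 81.42 %.

81.4 %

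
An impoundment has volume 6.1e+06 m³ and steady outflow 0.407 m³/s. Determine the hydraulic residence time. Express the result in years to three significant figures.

0.475 yr

Q = 0.407 m³/s × 3.156e+07 s/yr = 1.284e+07 m³/yr.
Hydraulic residence time τ = V/Q = 6.1e+06/1.284e+07 = 0.4749 yr.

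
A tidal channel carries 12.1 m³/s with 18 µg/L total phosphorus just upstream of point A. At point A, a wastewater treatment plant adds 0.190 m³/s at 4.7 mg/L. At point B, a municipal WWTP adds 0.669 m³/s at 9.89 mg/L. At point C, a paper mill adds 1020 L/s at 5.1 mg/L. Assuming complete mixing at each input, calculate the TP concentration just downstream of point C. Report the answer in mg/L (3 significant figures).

18 µg/L = 0.018 mg/L.
After input A: C = (12.1·0.018 + 0.19·4.7) / 12.29 = 0.09038 mg/L.
After input B: C = (12.29·0.09038 + 0.669·9.89) / 12.96 = 0.5963 mg/L.
1020 L/s = 1.02 m³/s.
After input C: C = (12.96·0.5963 + 1.02·5.1) / 13.98 = 0.9249 mg/L.

0.925 mg/L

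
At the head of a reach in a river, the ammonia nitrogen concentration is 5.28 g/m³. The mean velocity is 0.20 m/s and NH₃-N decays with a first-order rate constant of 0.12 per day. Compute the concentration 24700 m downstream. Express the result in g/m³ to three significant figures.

4.45 g/m³

Travel time t = 24700 m / 0.20 m/s = 2.47e+04/0.20 = 1.235e+05 s = 1.429 d.
First-order decay: C = 5.28·exp(−0.12·1.429) = 5.28·0.8424 = 4.448 g/m³.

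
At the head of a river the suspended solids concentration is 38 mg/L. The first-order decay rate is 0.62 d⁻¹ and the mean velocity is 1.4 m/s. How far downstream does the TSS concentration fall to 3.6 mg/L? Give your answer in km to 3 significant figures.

460 km

From C = C₀·e^(−kt), t = ln(C₀/C)/k = ln(38/3.6)/0.62 = 2.357/0.62 = 3.801 d.
Distance = v·t = 1.4 m/s × 3.284e+05 s = 4.598e+05 m = 459.8 km.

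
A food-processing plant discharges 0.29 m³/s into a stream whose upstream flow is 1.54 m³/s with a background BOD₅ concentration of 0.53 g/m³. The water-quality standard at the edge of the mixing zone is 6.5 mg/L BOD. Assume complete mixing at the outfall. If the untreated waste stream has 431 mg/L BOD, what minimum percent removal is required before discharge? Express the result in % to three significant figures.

Mass balance: 6.5·1.83 = 0.29·Cₑ + 1.54·0.53.
Cₑ = (11.89 − 0.8162) / 0.29 = 38.2 mg/L.
Required removal = 1 − 38.2/431 = 91.14 %.

91.1 %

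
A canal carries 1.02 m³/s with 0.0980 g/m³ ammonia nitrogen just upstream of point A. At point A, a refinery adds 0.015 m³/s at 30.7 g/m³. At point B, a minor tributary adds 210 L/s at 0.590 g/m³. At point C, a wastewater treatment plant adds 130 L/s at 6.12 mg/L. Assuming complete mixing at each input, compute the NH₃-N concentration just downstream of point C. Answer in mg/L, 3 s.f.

After input A: C = (1.02·0.098 + 0.015·30.7) / 1.035 = 0.5415 mg/L.
210 L/s = 0.21 m³/s.
After input B: C = (1.035·0.5415 + 0.21·0.59) / 1.245 = 0.5497 mg/L.
130 L/s = 0.13 m³/s.
After input C: C = (1.245·0.5497 + 0.13·6.12) / 1.375 = 1.076 mg/L.

1.08 mg/L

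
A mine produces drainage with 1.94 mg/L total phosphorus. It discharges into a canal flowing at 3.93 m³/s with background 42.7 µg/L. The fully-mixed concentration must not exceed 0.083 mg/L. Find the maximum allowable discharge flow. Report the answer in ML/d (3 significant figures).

7.37 ML/d

42.7 µg/L = 0.0427 mg/L.
Mass balance at complete mixing: C_std·(Q_w + Q_r) = Q_w·C_e + Q_r·C_b.
Rearranging, Q_w = Q_r·(C_std − C_b)/(C_e − C_std) = 3.93·(0.083 − 0.0427) / (1.94 − 0.083) = 0.08529 m³/s.
= 7.369 ML/d.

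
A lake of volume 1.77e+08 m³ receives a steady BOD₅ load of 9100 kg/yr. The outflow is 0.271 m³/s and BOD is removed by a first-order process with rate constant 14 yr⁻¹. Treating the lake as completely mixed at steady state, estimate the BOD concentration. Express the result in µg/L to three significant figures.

3.66 µg/L

Outflow Q = 0.271 m³/s × 3.156e+07 s/yr = 8.552e+06 m³/yr.
Steady-state CSTR mass balance: W = Q·C + k·V·C, so C = W/(Q + kV).
Q + kV = 8.552e+06 + 14·1.77e+08 = 2.487e+09 m³/yr.
C = 9100/2.487e+09 = 3.66e-06 kg/m³ = 0.00366 mg/L = 3.66 µg/L.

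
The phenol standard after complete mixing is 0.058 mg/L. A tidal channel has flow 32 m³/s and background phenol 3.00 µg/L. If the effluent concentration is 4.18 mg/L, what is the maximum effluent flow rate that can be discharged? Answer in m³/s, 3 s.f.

0.427 m³/s

3.00 µg/L = 0.003 mg/L.
Mass balance at complete mixing: C_std·(Q_w + Q_r) = Q_w·C_e + Q_r·C_b.
Rearranging, Q_w = Q_r·(C_std − C_b)/(C_e − C_std) = 32·(0.058 − 0.003) / (4.18 − 0.058) = 0.427 m³/s.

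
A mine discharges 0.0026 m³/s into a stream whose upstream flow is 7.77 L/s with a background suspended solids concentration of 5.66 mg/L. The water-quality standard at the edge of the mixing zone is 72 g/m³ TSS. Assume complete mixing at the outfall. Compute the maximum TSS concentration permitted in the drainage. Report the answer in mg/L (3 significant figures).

270 mg/L

7.77 L/s = 0.00777 m³/s.
Mass balance: 72·0.01037 = 0.0026·Cₑ + 0.00777·5.66.
Cₑ = (0.7466 − 0.04398) / 0.0026 = 270.3 mg/L.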